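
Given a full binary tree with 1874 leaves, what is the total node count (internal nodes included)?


Leaf nodes (terminals): 1874
Internal nodes = n - 1 = 1874 - 1 = 1873
Total = leaves + internal = 1874 + 1873 = 3747

3747


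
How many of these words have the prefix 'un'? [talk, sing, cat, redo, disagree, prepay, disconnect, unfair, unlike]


Checking each word for prefix 'un':
  'talk' -> no (count: 0)
  'sing' -> no (count: 0)
  'cat' -> no (count: 0)
  'redo' -> no (count: 0)
  'disagree' -> no (count: 0)
  'prepay' -> no (count: 0)
  'disconnect' -> no (count: 0)
  'unfair' -> YES, starts with 'un' (count: 1)
  'unlike' -> YES, starts with 'un' (count: 2)
Total with prefix 'un': 2

2


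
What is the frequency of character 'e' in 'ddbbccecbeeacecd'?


Scanning 'ddbbccecbeeacecd' for 'e':
  Position 6: 'e' -> MATCH (count: 1)
  Position 9: 'e' -> MATCH (count: 2)
  Position 10: 'e' -> MATCH (count: 3)
  Position 13: 'e' -> MATCH (count: 4)
Total occurrences of 'e': 4

4


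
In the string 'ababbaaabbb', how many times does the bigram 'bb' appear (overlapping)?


Scanning 'ababbaaabbb' for bigram 'bb':
  Position 0: 'ab' -> no
  Position 1: 'ba' -> no
  Position 2: 'ab' -> no
  Position 3: 'bb' -> MATCH
  Position 4: 'ba' -> no
  Position 5: 'aa' -> no
  Position 6: 'aa' -> no
  Position 7: 'ab' -> no
  Position 8: 'bb' -> MATCH
  Position 9: 'bb' -> MATCH
Total matches: 3

3


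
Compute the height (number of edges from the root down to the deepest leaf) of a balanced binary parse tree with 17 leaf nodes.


In a balanced binary tree with n leaves the deepest leaf is ceil(log2(n)) edges below the root.
log2(17) = 4.0875
ceil(4.0875) = 5
height (edges) = 5

5


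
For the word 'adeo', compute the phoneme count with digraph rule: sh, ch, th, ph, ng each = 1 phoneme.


Parsing 'adeo' greedily, digraphs first:
  'a' -> vowel phoneme (phonemes so far: 1)
  'd' -> consonant phoneme (phonemes so far: 2)
  'e' -> vowel phoneme (phonemes so far: 3)
  'o' -> vowel phoneme (phonemes so far: 4)
Total phonemes: 4

4


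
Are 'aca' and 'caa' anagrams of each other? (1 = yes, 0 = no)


Sort characters of 'aca': 'aac'
Sort characters of 'caa': 'aac'
Sorted forms match -> they ARE anagrams
Result: 1

1


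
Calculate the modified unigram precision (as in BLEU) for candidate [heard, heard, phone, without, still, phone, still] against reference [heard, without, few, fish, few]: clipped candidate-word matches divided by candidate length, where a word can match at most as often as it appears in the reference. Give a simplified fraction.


Reference word counts: {'few': 2, 'fish': 1, 'heard': 1, 'without': 1}
Checking each candidate word (with clipping):
  'heard' -> in reference (ref count 1, used 1/1) -> match (matches: 1)
  'heard' -> ref count 1 already used up (1/1) -> clipped, no match (matches: 1)
  'phone' -> not in reference -> no match (matches: 1)
  'without' -> in reference (ref count 1, used 1/1) -> match (matches: 2)
  'still' -> not in reference -> no match (matches: 2)
  'phone' -> not in reference -> no match (matches: 2)
  'still' -> not in reference -> no match (matches: 2)
Clipped matches: 2, Candidate length: 7
Precision = 2/7

2/7


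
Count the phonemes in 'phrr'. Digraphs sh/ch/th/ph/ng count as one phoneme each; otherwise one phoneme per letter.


Parsing 'phrr' greedily, digraphs first:
  'ph' -> digraph (1 consonant phoneme) (phonemes so far: 1)
  'r' -> consonant phoneme (phonemes so far: 2)
  'r' -> consonant phoneme (phonemes so far: 3)
Total phonemes: 3

3


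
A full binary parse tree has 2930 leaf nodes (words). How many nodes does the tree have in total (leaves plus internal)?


Leaf nodes (terminals): 2930
Internal nodes = n - 1 = 2930 - 1 = 2929
Total = leaves + internal = 2930 + 2929 = 5859

5859


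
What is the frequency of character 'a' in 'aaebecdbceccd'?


Scanning 'aaebecdbceccd' for 'a':
  Position 0: 'a' -> MATCH (count: 1)
  Position 1: 'a' -> MATCH (count: 2)
Total occurrences of 'a': 2

2


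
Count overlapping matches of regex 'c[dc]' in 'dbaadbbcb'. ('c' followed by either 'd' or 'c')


Pattern: c[dc] means 'c' followed by either 'd' or 'c'.
Scanning 'dbaadbbcb' position-by-position:
  Pos 0: window 'db' -> no
  Pos 1: window 'ba' -> no
  Pos 2: window 'aa' -> no
  Pos 3: window 'ad' -> no
  Pos 4: window 'db' -> no
  Pos 5: window 'bb' -> no
  Pos 6: window 'bc' -> no
  Pos 7: window 'cb' -> no
  Pos 8: window 'b' -> no
Total matches: 0

0


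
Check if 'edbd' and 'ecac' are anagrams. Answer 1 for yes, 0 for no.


Sort characters of 'edbd': 'bdde'
Sort characters of 'ecac': 'acce'
Sorted forms differ -> they are NOT anagrams
Result: 0

0


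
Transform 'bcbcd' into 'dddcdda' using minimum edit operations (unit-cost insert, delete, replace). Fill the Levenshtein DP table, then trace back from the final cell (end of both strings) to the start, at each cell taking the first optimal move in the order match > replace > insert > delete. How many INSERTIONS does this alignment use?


Edit distance = 5. Backtracking from cell (5, 7) with preference match > replace > insert > delete,
then listing the resulting alignment 'bcbcd' -> 'dddcdda' left to right:
  Step 1: replace b->d
  Step 2: replace c->d
  Step 3: replace b->d
  Step 4: keep 'c'
  Step 5: insert 'd' [insertion #1]
  Step 6: keep 'd'
  Step 7: insert 'a' [insertion #2]
Total insertions: 2

2


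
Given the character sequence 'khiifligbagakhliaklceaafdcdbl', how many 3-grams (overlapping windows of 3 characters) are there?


String 'khiifligbagakhliaklceaafdcdbl' has length L = 29.
Number of overlapping n-grams = L - n + 1
Substituting: 29 - 3 + 1 = 27

27


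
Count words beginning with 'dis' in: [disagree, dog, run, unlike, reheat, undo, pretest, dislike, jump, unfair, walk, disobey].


Checking each word for prefix 'dis':
  'disagree' -> YES, starts with 'dis' (count: 1)
  'dog' -> no (count: 1)
  'run' -> no (count: 1)
  'unlike' -> no (count: 1)
  'reheat' -> no (count: 1)
  'undo' -> no (count: 1)
  'pretest' -> no (count: 1)
  'dislike' -> YES, starts with 'dis' (count: 2)
  'jump' -> no (count: 2)
  'unfair' -> no (count: 2)
  'walk' -> no (count: 2)
  'disobey' -> YES, starts with 'dis' (count: 3)
Total with prefix 'dis': 3

3


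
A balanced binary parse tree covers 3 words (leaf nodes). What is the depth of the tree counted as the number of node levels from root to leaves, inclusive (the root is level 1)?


In a balanced binary tree with n leaves the deepest leaf is ceil(log2(n)) edges below the root,
so counting node levels inclusive of root and leaves gives ceil(log2(n)) + 1 levels.
log2(3) = 1.5850
ceil(1.5850) = 2
levels = 2 + 1 = 3

3


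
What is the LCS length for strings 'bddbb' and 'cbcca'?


DP table for LCS of 'bddbb' and 'cbcca':
       c  b  c  c  a
    0  0  0  0  0  0
  b 0  0  1  1  1  1
  d 0  0  1  1  1  1
  d 0  0  1  1  1  1
  b 0  0  1  1  1  1
  b 0  0  1  1  1  1
LCS: 'b'
LCS length = 1

1


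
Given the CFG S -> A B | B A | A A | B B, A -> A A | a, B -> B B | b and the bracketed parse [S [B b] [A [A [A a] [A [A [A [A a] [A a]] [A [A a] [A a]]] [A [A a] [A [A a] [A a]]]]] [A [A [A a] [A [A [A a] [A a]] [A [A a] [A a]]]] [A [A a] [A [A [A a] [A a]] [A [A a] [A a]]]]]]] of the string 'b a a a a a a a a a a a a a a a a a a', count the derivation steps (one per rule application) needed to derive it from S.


Every bracketed nonterminal node [X ...] in the tree is produced by exactly one rule application.
Reading the tree off as a leftmost derivation:
  Step 1: S  =>  B A   (applied S -> B A)
  Step 2: B A  =>  b A   (applied B -> b)
  Step 3: b A  =>  b A A   (applied A -> A A)
  Step 4: b A A  =>  b A A A   (applied A -> A A)
  Step 5: b A A A  =>  b a A A   (applied A -> a)
  Step 6: b a A A  =>  b a A A A   (applied A -> A A)
  Step 7: b a A A A  =>  b a A A A A   (applied A -> A A)
  Step 8: b a A A A A  =>  b a A A A A A   (applied A -> A A)
  Step 9: b a A A A A A  =>  b a a A A A A   (applied A -> a)
  Step 10: b a a A A A A  =>  b a a a A A A   (applied A -> a)
  Step 11: b a a a A A A  =>  b a a a A A A A   (applied A -> A A)
  Step 12: b a a a A A A A  =>  b a a a a A A A   (applied A -> a)
  Step 13: b a a a a A A A  =>  b a a a a a A A   (applied A -> a)
  Step 14: b a a a a a A A  =>  b a a a a a A A A   (applied A -> A A)
  Step 15: b a a a a a A A A  =>  b a a a a a a A A   (applied A -> a)
  Step 16: b a a a a a a A A  =>  b a a a a a a A A A   (applied A -> A A)
  Step 17: b a a a a a a A A A  =>  b a a a a a a a A A   (applied A -> a)
  Step 18: b a a a a a a a A A  =>  b a a a a a a a a A   (applied A -> a)
  Step 19: b a a a a a a a a A  =>  b a a a a a a a a A A   (applied A -> A A)
  Step 20: b a a a a a a a a A A  =>  b a a a a a a a a A A A   (applied A -> A A)
  Step 21: b a a a a a a a a A A A  =>  b a a a a a a a a a A A   (applied A -> a)
  Step 22: b a a a a a a a a a A A  =>  b a a a a a a a a a A A A   (applied A -> A A)
  Step 23: b a a a a a a a a a A A A  =>  b a a a a a a a a a A A A A   (applied A -> A A)
  Step 24: b a a a a a a a a a A A A A  =>  b a a a a a a a a a a A A A   (applied A -> a)
  Step 25: b a a a a a a a a a a A A A  =>  b a a a a a a a a a a a A A   (applied A -> a)
  Step 26: b a a a a a a a a a a a A A  =>  b a a a a a a a a a a a A A A   (applied A -> A A)
  Step 27: b a a a a a a a a a a a A A A  =>  b a a a a a a a a a a a a A A   (applied A -> a)
  Step 28: b a a a a a a a a a a a a A A  =>  b a a a a a a a a a a a a a A   (applied A -> a)
  Step 29: b a a a a a a a a a a a a a A  =>  b a a a a a a a a a a a a a A A   (applied A -> A A)
  Step 30: b a a a a a a a a a a a a a A A  =>  b a a a a a a a a a a a a a a A   (applied A -> a)
  Step 31: b a a a a a a a a a a a a a a A  =>  b a a a a a a a a a a a a a a A A   (applied A -> A A)
  Step 32: b a a a a a a a a a a a a a a A A  =>  b a a a a a a a a a a a a a a A A A   (applied A -> A A)
  Step 33: b a a a a a a a a a a a a a a A A A  =>  b a a a a a a a a a a a a a a a A A   (applied A -> a)
  Step 34: b a a a a a a a a a a a a a a a A A  =>  b a a a a a a a a a a a a a a a a A   (applied A -> a)
  Step 35: b a a a a a a a a a a a a a a a a A  =>  b a a a a a a a a a a a a a a a a A A   (applied A -> A A)
  Step 36: b a a a a a a a a a a a a a a a a A A  =>  b a a a a a a a a a a a a a a a a a A   (applied A -> a)
  Step 37: b a a a a a a a a a a a a a a a a a A  =>  b a a a a a a a a a a a a a a a a a a   (applied A -> a)
Final yield: b a a a a a a a a a a a a a a a a a a
Total rewrite steps: 37

37


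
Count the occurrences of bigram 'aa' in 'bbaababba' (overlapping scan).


Scanning 'bbaababba' for bigram 'aa':
  Position 0: 'bb' -> no
  Position 1: 'ba' -> no
  Position 2: 'aa' -> MATCH
  Position 3: 'ab' -> no
  Position 4: 'ba' -> no
  Position 5: 'ab' -> no
  Position 6: 'bb' -> no
  Position 7: 'ba' -> no
Total matches: 1

1


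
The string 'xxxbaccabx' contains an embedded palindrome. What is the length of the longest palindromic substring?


Scanning 'xxxbaccabx' for palindromic substrings.
Substring at positions 2-9: 'xbaccabx'.
Check: reverse('xbaccabx') = 'xbaccabx' -> palindrome confirmed.
Neighbouring characters ('x' / '-') break symmetry, so it cannot extend further.
No longer palindromic substring exists; longest length = 8

8


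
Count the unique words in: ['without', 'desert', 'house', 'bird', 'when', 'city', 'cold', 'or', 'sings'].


Listing all tokens and tracking unique types:
  Token 1: 'without' -> NEW (unique so far: 1)
  Token 2: 'desert' -> NEW (unique so far: 2)
  Token 3: 'house' -> NEW (unique so far: 3)
  Token 4: 'bird' -> NEW (unique so far: 4)
  Token 5: 'when' -> NEW (unique so far: 5)
  Token 6: 'city' -> NEW (unique so far: 6)
  Token 7: 'cold' -> NEW (unique so far: 7)
  Token 8: 'or' -> NEW (unique so far: 8)
  Token 9: 'sings' -> NEW (unique so far: 9)
Unique types: ('bird', 'city', 'cold', 'desert', 'house', 'or', 'sings', 'when', 'without')
Vocabulary size: 9

9


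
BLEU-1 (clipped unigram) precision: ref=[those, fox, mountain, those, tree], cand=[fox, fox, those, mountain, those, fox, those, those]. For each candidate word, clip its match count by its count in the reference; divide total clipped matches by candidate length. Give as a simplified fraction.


Reference word counts: {'fox': 1, 'mountain': 1, 'those': 2, 'tree': 1}
Checking each candidate word (with clipping):
  'fox' -> in reference (ref count 1, used 1/1) -> match (matches: 1)
  'fox' -> ref count 1 already used up (1/1) -> clipped, no match (matches: 1)
  'those' -> in reference (ref count 2, used 1/2) -> match (matches: 2)
  'mountain' -> in reference (ref count 1, used 1/1) -> match (matches: 3)
  'those' -> in reference (ref count 2, used 2/2) -> match (matches: 4)
  'fox' -> ref count 1 already used up (1/1) -> clipped, no match (matches: 4)
  'those' -> ref count 2 already used up (2/2) -> clipped, no match (matches: 4)
  'those' -> ref count 2 already used up (2/2) -> clipped, no match (matches: 4)
Clipped matches: 4, Candidate length: 8
Precision = 4/8 = 1/2

1/2


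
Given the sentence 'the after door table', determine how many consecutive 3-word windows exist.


Word trigrams from [4] words:
  Trigram 1: (the after door)
  Trigram 2: (after door table)
Total word trigrams: 4 - 2 = 2

2


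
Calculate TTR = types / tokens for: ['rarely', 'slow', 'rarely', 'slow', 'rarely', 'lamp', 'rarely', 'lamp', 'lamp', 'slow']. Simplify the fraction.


Tokens: 10
Unique types: ('lamp', 'rarely', 'slow') = 3
TTR = 3/10
Already in lowest terms.

3/10


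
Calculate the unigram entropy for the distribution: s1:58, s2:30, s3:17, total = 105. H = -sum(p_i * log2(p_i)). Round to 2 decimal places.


Computing entropy H = -sum(p_i * log2(p_i)):
  s1: p = 58/105 = 0.5524, -p*log2(p) = 0.4730
  s2: p = 30/105 = 0.2857, -p*log2(p) = 0.5164
  s3: p = 17/105 = 0.1619, -p*log2(p) = 0.4253
H = sum of terms = 1.4147
Rounded to 2 decimals: 1.41

1.41


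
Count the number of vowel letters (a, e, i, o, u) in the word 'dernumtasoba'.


Scanning each character of 'dernumtasoba':
  Position 1: 'd' -> consonant (running count: 0)
  Position 2: 'e' -> vowel (running count: 1)
  Position 3: 'r' -> consonant (running count: 1)
  Position 4: 'n' -> consonant (running count: 1)
  Position 5: 'u' -> vowel (running count: 2)
  Position 6: 'm' -> consonant (running count: 2)
  Position 7: 't' -> consonant (running count: 2)
  Position 8: 'a' -> vowel (running count: 3)
  Position 9: 's' -> consonant (running count: 3)
  Position 10: 'o' -> vowel (running count: 4)
  Position 11: 'b' -> consonant (running count: 4)
  Position 12: 'a' -> vowel (running count: 5)
Total vowels: 5

5


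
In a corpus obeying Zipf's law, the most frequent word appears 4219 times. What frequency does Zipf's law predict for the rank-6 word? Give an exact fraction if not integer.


Zipf's law: freq(rank) = f1 / rank
f1 = 4219, rank = 6
freq = 4219 / 6
GCD(4219, 6) = 1
Simplified: 4219/6

4219/6


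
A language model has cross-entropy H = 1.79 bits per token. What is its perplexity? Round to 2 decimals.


Perplexity formula: PP = 2^H
H = 1.79
PP = 2^1.79
Decompose: 2^1.79 = 2^1 * 2^0.79
2^1 = 2, 2^0.79 ~ 1.7290745
PP ~ 2 * 1.7290745 = 3.4581490
Rounded to 2 decimals: 3.46

3.46


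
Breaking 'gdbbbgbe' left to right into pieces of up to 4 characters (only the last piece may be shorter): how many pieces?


'gdbbbgbe' has 8 characters.
Chunking with max size 4:
  Chunk 1: 'gdbb' (positions 0-3)
  Chunk 2: 'bgbe' (positions 4-7)
Total chunks: ceil(8 / 4) = 2

2


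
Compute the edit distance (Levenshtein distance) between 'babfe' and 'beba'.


Building DP table for s1='babfe' (len 5) and s2='beba' (len 4):
       b  e  b  a
    0  1  2  3  4
  b 1  0  1  2  3
  a 2  1  1  2  2
  b 3  2  2  1  2
  f 4  3  3  2  2
  e 5  4  3  3  3
Edit distance = dp[5][4] = 3

3


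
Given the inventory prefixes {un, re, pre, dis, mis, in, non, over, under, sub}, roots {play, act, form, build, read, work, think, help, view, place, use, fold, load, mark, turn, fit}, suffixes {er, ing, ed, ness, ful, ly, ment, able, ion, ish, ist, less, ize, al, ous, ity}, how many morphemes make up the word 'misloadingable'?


Segmenting 'misloadingable' against the inventory:
  'mis' -> prefix (morpheme 1)
  'load' -> root (morpheme 2)
  'ing' -> suffix (morpheme 3)
  'able' -> suffix (morpheme 4)
Total morphemes: 4

4


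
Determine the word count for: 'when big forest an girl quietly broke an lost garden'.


Counting words by splitting on spaces:
  Word 1: 'when'
  Word 2: 'big'
  Word 3: 'forest'
  Word 4: 'an'
  Word 5: 'girl'
  Word 6: 'quietly'
  Word 7: 'broke'
  Word 8: 'an'
  Word 9: 'lost'
  Word 10: 'garden'
Total words: 10

10


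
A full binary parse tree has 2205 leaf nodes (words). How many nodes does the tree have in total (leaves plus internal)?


Leaf nodes (terminals): 2205
Internal nodes = n - 1 = 2205 - 1 = 2204
Total = leaves + internal = 2205 + 2204 = 4409

4409


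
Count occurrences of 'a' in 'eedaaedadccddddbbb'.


Scanning 'eedaaedadccddddbbb' for 'a':
  Position 3: 'a' -> MATCH (count: 1)
  Position 4: 'a' -> MATCH (count: 2)
  Position 7: 'a' -> MATCH (count: 3)
Total occurrences of 'a': 3

3


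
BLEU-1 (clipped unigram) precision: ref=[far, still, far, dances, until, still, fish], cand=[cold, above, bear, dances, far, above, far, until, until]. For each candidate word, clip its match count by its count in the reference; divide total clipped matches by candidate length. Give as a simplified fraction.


Reference word counts: {'dances': 1, 'far': 2, 'fish': 1, 'still': 2, 'until': 1}
Checking each candidate word (with clipping):
  'cold' -> not in reference -> no match (matches: 0)
  'above' -> not in reference -> no match (matches: 0)
  'bear' -> not in reference -> no match (matches: 0)
  'dances' -> in reference (ref count 1, used 1/1) -> match (matches: 1)
  'far' -> in reference (ref count 2, used 1/2) -> match (matches: 2)
  'above' -> not in reference -> no match (matches: 2)
  'far' -> in reference (ref count 2, used 2/2) -> match (matches: 3)
  'until' -> in reference (ref count 1, used 1/1) -> match (matches: 4)
  'until' -> ref count 1 already used up (1/1) -> clipped, no match (matches: 4)
Clipped matches: 4, Candidate length: 9
Precision = 4/9

4/9


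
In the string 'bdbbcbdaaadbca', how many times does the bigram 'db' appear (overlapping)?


Scanning 'bdbbcbdaaadbca' for bigram 'db':
  Position 0: 'bd' -> no
  Position 1: 'db' -> MATCH
  Position 2: 'bb' -> no
  Position 3: 'bc' -> no
  Position 4: 'cb' -> no
  Position 5: 'bd' -> no
  Position 6: 'da' -> no
  Position 7: 'aa' -> no
  Position 8: 'aa' -> no
  Position 9: 'ad' -> no
  Position 10: 'db' -> MATCH
  Position 11: 'bc' -> no
  Position 12: 'ca' -> no
Total matches: 2

2


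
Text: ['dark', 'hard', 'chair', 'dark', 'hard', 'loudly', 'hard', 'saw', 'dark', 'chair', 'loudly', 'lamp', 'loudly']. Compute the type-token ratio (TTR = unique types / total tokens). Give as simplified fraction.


Tokens: 13
Unique types: ('chair', 'dark', 'hard', 'lamp', 'loudly', 'saw') = 6
TTR = 6/13
Already in lowest terms.

6/13


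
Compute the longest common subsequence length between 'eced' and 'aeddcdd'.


DP table for LCS of 'eced' and 'aeddcdd':
       a  e  d  d  c  d  d
    0  0  0  0  0  0  0  0
  e 0  0  1  1  1  1  1  1
  c 0  0  1  1  1  2  2  2
  e 0  0  1  1  1  2  2  2
  d 0  0  1  2  2  2  3  3
LCS: 'ecd'
LCS length = 3

3


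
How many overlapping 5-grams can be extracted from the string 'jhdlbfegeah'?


String 'jhdlbfegeah' has length L = 11.
Number of overlapping n-grams = L - n + 1
Substituting: 11 - 5 + 1 = 7

7


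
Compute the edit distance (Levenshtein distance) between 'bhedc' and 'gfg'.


Building DP table for s1='bhedc' (len 5) and s2='gfg' (len 3):
       g  f  g
    0  1  2  3
  b 1  1  2  3
  h 2  2  2  3
  e 3  3  3  3
  d 4  4  4  4
  c 5  5  5  5
Edit distance = dp[5][3] = 5

5


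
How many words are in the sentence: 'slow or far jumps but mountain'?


Counting words by splitting on spaces:
  Word 1: 'slow'
  Word 2: 'or'
  Word 3: 'far'
  Word 4: 'jumps'
  Word 5: 'but'
  Word 6: 'mountain'
Total words: 6

6


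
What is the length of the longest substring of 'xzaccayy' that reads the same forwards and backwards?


Scanning 'xzaccayy' for palindromic substrings.
Substring at positions 2-5: 'acca'.
Check: reverse('acca') = 'acca' -> palindrome confirmed.
Neighbouring characters ('z' / 'y') break symmetry, so it cannot extend further.
No longer palindromic substring exists; longest length = 4

4


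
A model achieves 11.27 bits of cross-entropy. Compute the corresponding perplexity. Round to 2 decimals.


Perplexity formula: PP = 2^H
H = 11.27
PP = 2^11.27
Decompose: 2^11.27 = 2^11 * 2^0.27
2^11 = 2048, 2^0.27 ~ 1.2058078
PP ~ 2048 * 1.2058078 = 2469.4943744
Rounded to 2 decimals: 2469.49

2469.49


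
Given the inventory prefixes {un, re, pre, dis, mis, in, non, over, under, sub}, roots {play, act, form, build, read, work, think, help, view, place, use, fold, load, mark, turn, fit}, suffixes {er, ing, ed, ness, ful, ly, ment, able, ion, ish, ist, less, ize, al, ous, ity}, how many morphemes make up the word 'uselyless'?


Segmenting 'uselyless' against the inventory:
  'use' -> root (morpheme 1)
  'ly' -> suffix (morpheme 2)
  'less' -> suffix (morpheme 3)
Total morphemes: 3

3


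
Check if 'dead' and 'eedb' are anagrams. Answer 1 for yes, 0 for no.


Sort characters of 'dead': 'adde'
Sort characters of 'eedb': 'bdee'
Sorted forms differ -> they are NOT anagrams
Result: 0

0


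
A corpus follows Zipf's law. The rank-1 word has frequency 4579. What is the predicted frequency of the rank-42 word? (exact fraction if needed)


Zipf's law: freq(rank) = f1 / rank
f1 = 4579, rank = 42
freq = 4579 / 42
GCD(4579, 42) = 1
Simplified: 4579/42

4579/42


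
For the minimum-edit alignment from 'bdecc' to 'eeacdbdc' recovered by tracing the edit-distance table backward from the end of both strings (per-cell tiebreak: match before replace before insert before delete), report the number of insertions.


Edit distance = 6. Backtracking from cell (5, 8) with preference match > replace > insert > delete,
then listing the resulting alignment 'bdecc' -> 'eeacdbdc' left to right:
  Step 1: insert 'e' [insertion #1]
  Step 2: insert 'e' [insertion #2]
  Step 3: insert 'a' [insertion #3]
  Step 4: replace b->c
  Step 5: keep 'd'
  Step 6: replace e->b
  Step 7: replace c->d
  Step 8: keep 'c'
Total insertions: 3

3


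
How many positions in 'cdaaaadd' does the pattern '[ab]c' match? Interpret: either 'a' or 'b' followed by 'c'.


Pattern: [ab]c means either 'a' or 'b' followed by 'c'.
Scanning 'cdaaaadd' position-by-position:
  Pos 0: window 'cd' -> no
  Pos 1: window 'da' -> no
  Pos 2: window 'aa' -> no
  Pos 3: window 'aa' -> no
  Pos 4: window 'aa' -> no
  Pos 5: window 'ad' -> no
  Pos 6: window 'dd' -> no
  Pos 7: window 'd' -> no
Total matches: 0

0


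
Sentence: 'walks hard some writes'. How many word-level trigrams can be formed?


Word trigrams from [4] words:
  Trigram 1: (walks hard some)
  Trigram 2: (hard some writes)
Total word trigrams: 4 - 2 = 2

2


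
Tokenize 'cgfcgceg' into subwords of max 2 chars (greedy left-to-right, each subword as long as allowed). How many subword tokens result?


'cgfcgceg' has 8 characters.
Chunking with max size 2:
  Chunk 1: 'cg' (positions 0-1)
  Chunk 2: 'fc' (positions 2-3)
  Chunk 3: 'gc' (positions 4-5)
  Chunk 4: 'eg' (positions 6-7)
Total chunks: ceil(8 / 2) = 4

4


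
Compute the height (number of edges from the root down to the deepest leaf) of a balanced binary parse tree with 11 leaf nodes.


In a balanced binary tree with n leaves the deepest leaf is ceil(log2(n)) edges below the root.
log2(11) = 3.4594
ceil(3.4594) = 4
height (edges) = 4

4


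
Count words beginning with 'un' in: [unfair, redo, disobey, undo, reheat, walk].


Checking each word for prefix 'un':
  'unfair' -> YES, starts with 'un' (count: 1)
  'redo' -> no (count: 1)
  'disobey' -> no (count: 1)
  'undo' -> YES, starts with 'un' (count: 2)
  'reheat' -> no (count: 2)
  'walk' -> no (count: 2)
Total with prefix 'un': 2

2


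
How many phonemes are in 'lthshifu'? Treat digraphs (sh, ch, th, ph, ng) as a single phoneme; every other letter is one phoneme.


Parsing 'lthshifu' greedily, digraphs first:
  'l' -> consonant phoneme (phonemes so far: 1)
  'th' -> digraph (1 consonant phoneme) (phonemes so far: 2)
  'sh' -> digraph (1 consonant phoneme) (phonemes so far: 3)
  'i' -> vowel phoneme (phonemes so far: 4)
  'f' -> consonant phoneme (phonemes so far: 5)
  'u' -> vowel phoneme (phonemes so far: 6)
Total phonemes: 6

6


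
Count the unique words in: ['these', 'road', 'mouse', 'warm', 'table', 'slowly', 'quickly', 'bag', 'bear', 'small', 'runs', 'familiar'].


Listing all tokens and tracking unique types:
  Token 1: 'these' -> NEW (unique so far: 1)
  Token 2: 'road' -> NEW (unique so far: 2)
  Token 3: 'mouse' -> NEW (unique so far: 3)
  Token 4: 'warm' -> NEW (unique so far: 4)
  Token 5: 'table' -> NEW (unique so far: 5)
  Token 6: 'slowly' -> NEW (unique so far: 6)
  Token 7: 'quickly' -> NEW (unique so far: 7)
  Token 8: 'bag' -> NEW (unique so far: 8)
  Token 9: 'bear' -> NEW (unique so far: 9)
  Token 10: 'small' -> NEW (unique so far: 10)
  Token 11: 'runs' -> NEW (unique so far: 11)
  Token 12: 'familiar' -> NEW (unique so far: 12)
Unique types: ('bag', 'bear', 'familiar', 'mouse', 'quickly', 'road', 'runs', 'slowly', 'small', 'table', 'these', 'warm')
Vocabulary size: 12

12


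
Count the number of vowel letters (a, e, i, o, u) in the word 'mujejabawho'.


Scanning each character of 'mujejabawho':
  Position 1: 'm' -> consonant (running count: 0)
  Position 2: 'u' -> vowel (running count: 1)
  Position 3: 'j' -> consonant (running count: 1)
  Position 4: 'e' -> vowel (running count: 2)
  Position 5: 'j' -> consonant (running count: 2)
  Position 6: 'a' -> vowel (running count: 3)
  Position 7: 'b' -> consonant (running count: 3)
  Position 8: 'a' -> vowel (running count: 4)
  Position 9: 'w' -> consonant (running count: 4)
  Position 10: 'h' -> consonant (running count: 4)
  Position 11: 'o' -> vowel (running count: 5)
Total vowels: 5

5


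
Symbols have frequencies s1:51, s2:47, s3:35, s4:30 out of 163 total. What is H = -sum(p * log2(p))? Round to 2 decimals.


Computing entropy H = -sum(p_i * log2(p_i)):
  s1: p = 51/163 = 0.3129, -p*log2(p) = 0.5245
  s2: p = 47/163 = 0.2883, -p*log2(p) = 0.5173
  s3: p = 35/163 = 0.2147, -p*log2(p) = 0.4766
  s4: p = 30/163 = 0.1840, -p*log2(p) = 0.4494
H = sum of terms = 1.9678
Rounded to 2 decimals: 1.97

1.97


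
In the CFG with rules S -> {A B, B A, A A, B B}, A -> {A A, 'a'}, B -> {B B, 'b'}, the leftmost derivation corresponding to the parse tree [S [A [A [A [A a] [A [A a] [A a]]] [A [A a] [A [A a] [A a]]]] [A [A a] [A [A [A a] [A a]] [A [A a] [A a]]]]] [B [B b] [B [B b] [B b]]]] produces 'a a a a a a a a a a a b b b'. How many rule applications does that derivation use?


Every bracketed nonterminal node [X ...] in the tree is produced by exactly one rule application.
Reading the tree off as a leftmost derivation:
  Step 1: S  =>  A B   (applied S -> A B)
  Step 2: A B  =>  A A B   (applied A -> A A)
  Step 3: A A B  =>  A A A B   (applied A -> A A)
  Step 4: A A A B  =>  A A A A B   (applied A -> A A)
  Step 5: A A A A B  =>  a A A A B   (applied A -> a)
  Step 6: a A A A B  =>  a A A A A B   (applied A -> A A)
  Step 7: a A A A A B  =>  a a A A A B   (applied A -> a)
  Step 8: a a A A A B  =>  a a a A A B   (applied A -> a)
  Step 9: a a a A A B  =>  a a a A A A B   (applied A -> A A)
  Step 10: a a a A A A B  =>  a a a a A A B   (applied A -> a)
  Step 11: a a a a A A B  =>  a a a a A A A B   (applied A -> A A)
  Step 12: a a a a A A A B  =>  a a a a a A A B   (applied A -> a)
  Step 13: a a a a a A A B  =>  a a a a a a A B   (applied A -> a)
  Step 14: a a a a a a A B  =>  a a a a a a A A B   (applied A -> A A)
  Step 15: a a a a a a A A B  =>  a a a a a a a A B   (applied A -> a)
  Step 16: a a a a a a a A B  =>  a a a a a a a A A B   (applied A -> A A)
  Step 17: a a a a a a a A A B  =>  a a a a a a a A A A B   (applied A -> A A)
  Step 18: a a a a a a a A A A B  =>  a a a a a a a a A A B   (applied A -> a)
  Step 19: a a a a a a a a A A B  =>  a a a a a a a a a A B   (applied A -> a)
  Step 20: a a a a a a a a a A B  =>  a a a a a a a a a A A B   (applied A -> A A)
  Step 21: a a a a a a a a a A A B  =>  a a a a a a a a a a A B   (applied A -> a)
  Step 22: a a a a a a a a a a A B  =>  a a a a a a a a a a a B   (applied A -> a)
  Step 23: a a a a a a a a a a a B  =>  a a a a a a a a a a a B B   (applied B -> B B)
  Step 24: a a a a a a a a a a a B B  =>  a a a a a a a a a a a b B   (applied B -> b)
  Step 25: a a a a a a a a a a a b B  =>  a a a a a a a a a a a b B B   (applied B -> B B)
  Step 26: a a a a a a a a a a a b B B  =>  a a a a a a a a a a a b b B   (applied B -> b)
  Step 27: a a a a a a a a a a a b b B  =>  a a a a a a a a a a a b b b   (applied B -> b)
Final yield: a a a a a a a a a a a b b b
Total rewrite steps: 27

27


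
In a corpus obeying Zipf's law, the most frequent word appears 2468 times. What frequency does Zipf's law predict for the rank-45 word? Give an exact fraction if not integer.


Zipf's law: freq(rank) = f1 / rank
f1 = 2468, rank = 45
freq = 2468 / 45
GCD(2468, 45) = 1
Simplified: 2468/45

2468/45


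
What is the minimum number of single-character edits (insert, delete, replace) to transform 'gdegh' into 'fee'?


Building DP table for s1='gdegh' (len 5) and s2='fee' (len 3):
       f  e  e
    0  1  2  3
  g 1  1  2  3
  d 2  2  2  3
  e 3  3  2  2
  g 4  4  3  3
  h 5  5  4  4
Edit distance = dp[5][3] = 4

4


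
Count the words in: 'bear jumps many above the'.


Counting words by splitting on spaces:
  Word 1: 'bear'
  Word 2: 'jumps'
  Word 3: 'many'
  Word 4: 'above'
  Word 5: 'the'
Total words: 5

5


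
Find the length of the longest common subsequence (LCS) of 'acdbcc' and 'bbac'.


DP table for LCS of 'acdbcc' and 'bbac':
       b  b  a  c
    0  0  0  0  0
  a 0  0  0  1  1
  c 0  0  0  1  2
  d 0  0  0  1  2
  b 0  1  1  1  2
  c 0  1  1  1  2
  c 0  1  1  1  2
LCS: 'ac'
LCS length = 2

2


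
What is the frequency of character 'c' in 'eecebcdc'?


Scanning 'eecebcdc' for 'c':
  Position 2: 'c' -> MATCH (count: 1)
  Position 5: 'c' -> MATCH (count: 2)
  Position 7: 'c' -> MATCH (count: 3)
Total occurrences of 'c': 3

3


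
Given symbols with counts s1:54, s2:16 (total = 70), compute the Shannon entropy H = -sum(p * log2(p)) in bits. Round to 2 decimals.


Computing entropy H = -sum(p_i * log2(p_i)):
  s1: p = 54/70 = 0.7714, -p*log2(p) = 0.2888
  s2: p = 16/70 = 0.2286, -p*log2(p) = 0.4867
H = sum of terms = 0.7755
Rounded to 2 decimals: 0.78

0.78


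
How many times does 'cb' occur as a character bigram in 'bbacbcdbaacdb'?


Scanning 'bbacbcdbaacdb' for bigram 'cb':
  Position 0: 'bb' -> no
  Position 1: 'ba' -> no
  Position 2: 'ac' -> no
  Position 3: 'cb' -> MATCH
  Position 4: 'bc' -> no
  Position 5: 'cd' -> no
  Position 6: 'db' -> no
  Position 7: 'ba' -> no
  Position 8: 'aa' -> no
  Position 9: 'ac' -> no
  Position 10: 'cd' -> no
  Position 11: 'db' -> no
Total matches: 1

1


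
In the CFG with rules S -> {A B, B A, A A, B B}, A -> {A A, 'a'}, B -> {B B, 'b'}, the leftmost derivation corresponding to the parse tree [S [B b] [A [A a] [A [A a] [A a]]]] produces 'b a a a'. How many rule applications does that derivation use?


Every bracketed nonterminal node [X ...] in the tree is produced by exactly one rule application.
Reading the tree off as a leftmost derivation:
  Step 1: S  =>  B A   (applied S -> B A)
  Step 2: B A  =>  b A   (applied B -> b)
  Step 3: b A  =>  b A A   (applied A -> A A)
  Step 4: b A A  =>  b a A   (applied A -> a)
  Step 5: b a A  =>  b a A A   (applied A -> A A)
  Step 6: b a A A  =>  b a a A   (applied A -> a)
  Step 7: b a a A  =>  b a a a   (applied A -> a)
Final yield: b a a a
Total rewrite steps: 7

7


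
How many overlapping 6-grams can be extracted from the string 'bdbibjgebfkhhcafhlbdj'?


String 'bdbibjgebfkhhcafhlbdj' has length L = 21.
Number of overlapping n-grams = L - n + 1
Substituting: 21 - 6 + 1 = 16

16


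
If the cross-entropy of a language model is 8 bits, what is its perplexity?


Perplexity formula: PP = 2^H
H = 8
PP = 2^8
Steps: 2^1 = 2, 2^2 = 4, 2^3 = 8, 2^4 = 16, 2^5 = 32, 2^6 = 64, 2^7 = 128, 2^8 = 256
PP = 256

256


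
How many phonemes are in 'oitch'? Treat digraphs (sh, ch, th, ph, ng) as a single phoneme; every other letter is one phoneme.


Parsing 'oitch' greedily, digraphs first:
  'o' -> vowel phoneme (phonemes so far: 1)
  'i' -> vowel phoneme (phonemes so far: 2)
  't' -> consonant phoneme (phonemes so far: 3)
  'ch' -> digraph (1 consonant phoneme) (phonemes so far: 4)
Total phonemes: 4

4


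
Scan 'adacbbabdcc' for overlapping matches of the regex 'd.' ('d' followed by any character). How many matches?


Pattern: d. means 'd' followed by any character.
Scanning 'adacbbabdcc' position-by-position:
  Pos 0: window 'ad' -> no
  Pos 1: window 'da' -> MATCH
  Pos 2: window 'ac' -> no
  Pos 3: window 'cb' -> no
  Pos 4: window 'bb' -> no
  Pos 5: window 'ba' -> no
  Pos 6: window 'ab' -> no
  Pos 7: window 'bd' -> no
  Pos 8: window 'dc' -> MATCH
  Pos 9: window 'cc' -> no
  Pos 10: window 'c' -> no
Total matches: 2

2


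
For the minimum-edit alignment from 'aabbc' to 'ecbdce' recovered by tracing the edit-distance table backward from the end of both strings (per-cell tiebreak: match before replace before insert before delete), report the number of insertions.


Edit distance = 4. Backtracking from cell (5, 6) with preference match > replace > insert > delete,
then listing the resulting alignment 'aabbc' -> 'ecbdce' left to right:
  Step 1: replace a->e
  Step 2: replace a->c
  Step 3: keep 'b'
  Step 4: replace b->d
  Step 5: keep 'c'
  Step 6: insert 'e' [insertion #1]
Total insertions: 1

1


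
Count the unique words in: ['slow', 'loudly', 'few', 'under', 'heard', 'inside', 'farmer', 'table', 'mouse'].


Listing all tokens and tracking unique types:
  Token 1: 'slow' -> NEW (unique so far: 1)
  Token 2: 'loudly' -> NEW (unique so far: 2)
  Token 3: 'few' -> NEW (unique so far: 3)
  Token 4: 'under' -> NEW (unique so far: 4)
  Token 5: 'heard' -> NEW (unique so far: 5)
  Token 6: 'inside' -> NEW (unique so far: 6)
  Token 7: 'farmer' -> NEW (unique so far: 7)
  Token 8: 'table' -> NEW (unique so far: 8)
  Token 9: 'mouse' -> NEW (unique so far: 9)
Unique types: ('farmer', 'few', 'heard', 'inside', 'loudly', 'mouse', 'slow', 'table', 'under')
Vocabulary size: 9

9


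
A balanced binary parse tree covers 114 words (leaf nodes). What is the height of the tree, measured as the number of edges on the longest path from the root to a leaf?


In a balanced binary tree with n leaves the deepest leaf is ceil(log2(n)) edges below the root.
log2(114) = 6.8329
ceil(6.8329) = 7
height (edges) = 7

7


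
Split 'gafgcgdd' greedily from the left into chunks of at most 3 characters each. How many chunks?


'gafgcgdd' has 8 characters.
Chunking with max size 3:
  Chunk 1: 'gaf' (positions 0-2)
  Chunk 2: 'gcg' (positions 3-5)
  Chunk 3: 'dd' (positions 6-7)
Total chunks: ceil(8 / 3) = 3

3


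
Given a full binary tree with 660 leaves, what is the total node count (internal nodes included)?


Leaf nodes (terminals): 660
Internal nodes = n - 1 = 660 - 1 = 659
Total = leaves + internal = 660 + 659 = 1319

1319


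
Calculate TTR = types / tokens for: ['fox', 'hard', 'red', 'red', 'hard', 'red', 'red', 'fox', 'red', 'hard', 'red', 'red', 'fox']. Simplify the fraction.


Tokens: 13
Unique types: ('fox', 'hard', 'red') = 3
TTR = 3/13
Already in lowest terms.

3/13


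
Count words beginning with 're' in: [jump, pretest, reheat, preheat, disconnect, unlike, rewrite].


Checking each word for prefix 're':
  'jump' -> no (count: 0)
  'pretest' -> no (count: 0)
  'reheat' -> YES, starts with 're' (count: 1)
  'preheat' -> no (count: 1)
  'disconnect' -> no (count: 1)
  'unlike' -> no (count: 1)
  'rewrite' -> YES, starts with 're' (count: 2)
Total with prefix 're': 2

2


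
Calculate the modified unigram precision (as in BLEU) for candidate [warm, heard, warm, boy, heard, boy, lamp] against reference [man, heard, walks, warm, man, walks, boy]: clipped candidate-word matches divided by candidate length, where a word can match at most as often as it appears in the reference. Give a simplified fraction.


Reference word counts: {'boy': 1, 'heard': 1, 'man': 2, 'walks': 2, 'warm': 1}
Checking each candidate word (with clipping):
  'warm' -> in reference (ref count 1, used 1/1) -> match (matches: 1)
  'heard' -> in reference (ref count 1, used 1/1) -> match (matches: 2)
  'warm' -> ref count 1 already used up (1/1) -> clipped, no match (matches: 2)
  'boy' -> in reference (ref count 1, used 1/1) -> match (matches: 3)
  'heard' -> ref count 1 already used up (1/1) -> clipped, no match (matches: 3)
  'boy' -> ref count 1 already used up (1/1) -> clipped, no match (matches: 3)
  'lamp' -> not in reference -> no match (matches: 3)
Clipped matches: 3, Candidate length: 7
Precision = 3/7

3/7


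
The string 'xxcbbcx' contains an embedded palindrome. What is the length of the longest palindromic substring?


Scanning 'xxcbbcx' for palindromic substrings.
Substring at positions 1-6: 'xcbbcx'.
Check: reverse('xcbbcx') = 'xcbbcx' -> palindrome confirmed.
Neighbouring characters ('x' / '-') break symmetry, so it cannot extend further.
No longer palindromic substring exists; longest length = 6

6


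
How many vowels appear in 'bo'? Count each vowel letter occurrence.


Scanning each character of 'bo':
  Position 1: 'b' -> consonant (running count: 0)
  Position 2: 'o' -> vowel (running count: 1)
Total vowels: 1

1


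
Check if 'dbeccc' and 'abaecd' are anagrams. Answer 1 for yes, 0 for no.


Sort characters of 'dbeccc': 'bcccde'
Sort characters of 'abaecd': 'aabcde'
Sorted forms differ -> they are NOT anagrams
Result: 0

0


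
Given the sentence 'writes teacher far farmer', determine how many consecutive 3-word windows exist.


Word trigrams from [4] words:
  Trigram 1: (writes teacher far)
  Trigram 2: (teacher far farmer)
Total word trigrams: 4 - 2 = 2

2


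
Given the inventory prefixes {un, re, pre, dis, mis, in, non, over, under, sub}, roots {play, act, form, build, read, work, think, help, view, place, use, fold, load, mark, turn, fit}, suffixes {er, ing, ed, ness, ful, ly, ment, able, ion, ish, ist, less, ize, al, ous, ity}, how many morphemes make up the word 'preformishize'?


Segmenting 'preformishize' against the inventory:
  'pre' -> prefix (morpheme 1)
  'form' -> root (morpheme 2)
  'ish' -> suffix (morpheme 3)
  'ize' -> suffix (morpheme 4)
Total morphemes: 4

4


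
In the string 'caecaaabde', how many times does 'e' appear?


Scanning 'caecaaabde' for 'e':
  Position 2: 'e' -> MATCH (count: 1)
  Position 9: 'e' -> MATCH (count: 2)
Total occurrences of 'e': 2

2


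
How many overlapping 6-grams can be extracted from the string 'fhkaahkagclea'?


String 'fhkaahkagclea' has length L = 13.
Number of overlapping n-grams = L - n + 1
Substituting: 13 - 6 + 1 = 8

8


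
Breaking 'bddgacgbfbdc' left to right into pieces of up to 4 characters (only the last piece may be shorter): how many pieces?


'bddgacgbfbdc' has 12 characters.
Chunking with max size 4:
  Chunk 1: 'bddg' (positions 0-3)
  Chunk 2: 'acgb' (positions 4-7)
  Chunk 3: 'fbdc' (positions 8-11)
Total chunks: ceil(12 / 4) = 3

3


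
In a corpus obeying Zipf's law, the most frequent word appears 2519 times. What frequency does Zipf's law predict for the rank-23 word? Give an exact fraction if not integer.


Zipf's law: freq(rank) = f1 / rank
f1 = 2519, rank = 23
freq = 2519 / 23
GCD(2519, 23) = 1
Simplified: 2519/23

2519/23
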